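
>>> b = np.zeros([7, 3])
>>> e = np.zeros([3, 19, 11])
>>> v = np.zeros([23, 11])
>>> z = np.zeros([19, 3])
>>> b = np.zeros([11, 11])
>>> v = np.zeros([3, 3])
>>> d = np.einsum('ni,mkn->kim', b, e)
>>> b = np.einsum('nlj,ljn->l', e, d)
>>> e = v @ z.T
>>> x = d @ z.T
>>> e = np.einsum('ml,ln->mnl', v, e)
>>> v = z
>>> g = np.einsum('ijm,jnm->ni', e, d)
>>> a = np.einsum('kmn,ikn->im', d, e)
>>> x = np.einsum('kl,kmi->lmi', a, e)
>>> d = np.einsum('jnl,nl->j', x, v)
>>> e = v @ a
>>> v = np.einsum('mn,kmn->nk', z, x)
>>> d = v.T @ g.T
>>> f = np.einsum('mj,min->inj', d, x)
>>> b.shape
(19,)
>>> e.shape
(19, 11)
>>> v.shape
(3, 11)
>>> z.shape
(19, 3)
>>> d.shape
(11, 11)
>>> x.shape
(11, 19, 3)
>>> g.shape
(11, 3)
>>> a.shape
(3, 11)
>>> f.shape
(19, 3, 11)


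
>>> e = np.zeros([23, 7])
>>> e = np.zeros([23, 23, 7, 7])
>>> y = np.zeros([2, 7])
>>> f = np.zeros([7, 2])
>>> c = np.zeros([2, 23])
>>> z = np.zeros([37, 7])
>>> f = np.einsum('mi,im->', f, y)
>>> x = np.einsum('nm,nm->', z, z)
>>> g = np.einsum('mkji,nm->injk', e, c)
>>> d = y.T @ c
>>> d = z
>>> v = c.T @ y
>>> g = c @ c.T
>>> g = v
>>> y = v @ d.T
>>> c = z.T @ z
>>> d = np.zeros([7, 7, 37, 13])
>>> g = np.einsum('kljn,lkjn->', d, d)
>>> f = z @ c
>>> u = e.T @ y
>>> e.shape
(23, 23, 7, 7)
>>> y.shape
(23, 37)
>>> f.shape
(37, 7)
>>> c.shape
(7, 7)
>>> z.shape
(37, 7)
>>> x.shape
()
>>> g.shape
()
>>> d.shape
(7, 7, 37, 13)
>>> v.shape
(23, 7)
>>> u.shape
(7, 7, 23, 37)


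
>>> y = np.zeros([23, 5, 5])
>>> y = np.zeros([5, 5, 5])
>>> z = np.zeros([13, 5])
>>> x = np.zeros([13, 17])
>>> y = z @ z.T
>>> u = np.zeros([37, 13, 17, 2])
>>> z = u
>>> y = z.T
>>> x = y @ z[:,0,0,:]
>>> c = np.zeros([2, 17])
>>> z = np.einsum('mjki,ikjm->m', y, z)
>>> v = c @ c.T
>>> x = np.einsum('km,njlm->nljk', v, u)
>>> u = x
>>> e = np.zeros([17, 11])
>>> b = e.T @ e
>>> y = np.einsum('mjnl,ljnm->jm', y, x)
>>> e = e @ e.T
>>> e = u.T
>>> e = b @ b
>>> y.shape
(17, 2)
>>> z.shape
(2,)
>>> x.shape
(37, 17, 13, 2)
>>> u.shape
(37, 17, 13, 2)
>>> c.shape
(2, 17)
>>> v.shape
(2, 2)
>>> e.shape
(11, 11)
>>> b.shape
(11, 11)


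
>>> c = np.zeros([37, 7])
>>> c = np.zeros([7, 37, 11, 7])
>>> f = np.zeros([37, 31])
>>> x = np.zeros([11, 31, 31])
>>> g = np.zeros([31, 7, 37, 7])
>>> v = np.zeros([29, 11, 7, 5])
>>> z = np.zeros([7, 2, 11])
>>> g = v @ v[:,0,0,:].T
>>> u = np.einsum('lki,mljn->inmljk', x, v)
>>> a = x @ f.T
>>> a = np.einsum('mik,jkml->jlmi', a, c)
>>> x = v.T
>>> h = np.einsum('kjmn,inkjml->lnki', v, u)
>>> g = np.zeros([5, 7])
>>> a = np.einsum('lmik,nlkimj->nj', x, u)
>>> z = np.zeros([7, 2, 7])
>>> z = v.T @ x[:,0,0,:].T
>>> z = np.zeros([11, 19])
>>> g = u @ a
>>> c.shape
(7, 37, 11, 7)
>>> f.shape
(37, 31)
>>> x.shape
(5, 7, 11, 29)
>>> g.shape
(31, 5, 29, 11, 7, 31)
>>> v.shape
(29, 11, 7, 5)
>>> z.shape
(11, 19)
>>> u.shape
(31, 5, 29, 11, 7, 31)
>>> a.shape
(31, 31)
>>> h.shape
(31, 5, 29, 31)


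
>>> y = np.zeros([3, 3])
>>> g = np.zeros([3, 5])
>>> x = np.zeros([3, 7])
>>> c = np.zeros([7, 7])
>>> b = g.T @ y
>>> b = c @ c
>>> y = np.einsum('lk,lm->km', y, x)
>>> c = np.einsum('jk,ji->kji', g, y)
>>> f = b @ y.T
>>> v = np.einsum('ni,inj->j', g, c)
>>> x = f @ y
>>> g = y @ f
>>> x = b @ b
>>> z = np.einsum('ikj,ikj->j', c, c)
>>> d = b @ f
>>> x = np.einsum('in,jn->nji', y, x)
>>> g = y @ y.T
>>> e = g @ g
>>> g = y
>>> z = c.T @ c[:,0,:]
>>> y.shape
(3, 7)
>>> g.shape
(3, 7)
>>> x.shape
(7, 7, 3)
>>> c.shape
(5, 3, 7)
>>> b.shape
(7, 7)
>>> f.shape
(7, 3)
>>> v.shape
(7,)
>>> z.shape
(7, 3, 7)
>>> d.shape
(7, 3)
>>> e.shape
(3, 3)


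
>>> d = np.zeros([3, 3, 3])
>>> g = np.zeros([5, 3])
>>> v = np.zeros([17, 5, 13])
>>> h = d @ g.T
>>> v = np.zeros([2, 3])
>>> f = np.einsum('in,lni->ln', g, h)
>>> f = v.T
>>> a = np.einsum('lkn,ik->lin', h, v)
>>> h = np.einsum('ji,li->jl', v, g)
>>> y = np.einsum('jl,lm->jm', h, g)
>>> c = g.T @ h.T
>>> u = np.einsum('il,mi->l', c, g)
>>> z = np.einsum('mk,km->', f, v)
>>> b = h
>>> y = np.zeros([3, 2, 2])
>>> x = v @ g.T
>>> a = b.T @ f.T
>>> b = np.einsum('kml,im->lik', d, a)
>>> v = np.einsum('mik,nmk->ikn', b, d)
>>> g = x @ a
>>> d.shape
(3, 3, 3)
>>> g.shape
(2, 3)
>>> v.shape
(5, 3, 3)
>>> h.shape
(2, 5)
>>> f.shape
(3, 2)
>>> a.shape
(5, 3)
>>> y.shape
(3, 2, 2)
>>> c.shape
(3, 2)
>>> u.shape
(2,)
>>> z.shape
()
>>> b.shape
(3, 5, 3)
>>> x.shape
(2, 5)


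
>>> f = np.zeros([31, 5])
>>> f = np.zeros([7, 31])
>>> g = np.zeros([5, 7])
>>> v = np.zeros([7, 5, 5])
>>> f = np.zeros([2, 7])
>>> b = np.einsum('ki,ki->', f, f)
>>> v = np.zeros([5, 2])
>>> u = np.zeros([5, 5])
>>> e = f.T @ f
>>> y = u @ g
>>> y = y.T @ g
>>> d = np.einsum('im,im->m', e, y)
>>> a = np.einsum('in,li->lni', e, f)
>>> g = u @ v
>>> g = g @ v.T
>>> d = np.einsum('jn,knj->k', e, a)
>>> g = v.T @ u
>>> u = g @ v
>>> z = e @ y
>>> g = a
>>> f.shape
(2, 7)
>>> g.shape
(2, 7, 7)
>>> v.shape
(5, 2)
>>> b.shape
()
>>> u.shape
(2, 2)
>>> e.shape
(7, 7)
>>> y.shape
(7, 7)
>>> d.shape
(2,)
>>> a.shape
(2, 7, 7)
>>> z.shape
(7, 7)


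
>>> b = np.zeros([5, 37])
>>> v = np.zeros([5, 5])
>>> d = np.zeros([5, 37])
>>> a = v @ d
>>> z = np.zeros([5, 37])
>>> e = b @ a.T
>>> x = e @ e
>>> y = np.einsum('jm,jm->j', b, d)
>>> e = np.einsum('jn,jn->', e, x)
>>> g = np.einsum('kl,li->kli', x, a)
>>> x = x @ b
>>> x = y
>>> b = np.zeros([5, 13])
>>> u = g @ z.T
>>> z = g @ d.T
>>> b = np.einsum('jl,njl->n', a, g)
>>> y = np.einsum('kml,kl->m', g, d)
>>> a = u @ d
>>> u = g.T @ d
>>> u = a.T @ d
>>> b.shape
(5,)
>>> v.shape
(5, 5)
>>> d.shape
(5, 37)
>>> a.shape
(5, 5, 37)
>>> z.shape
(5, 5, 5)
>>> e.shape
()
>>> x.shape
(5,)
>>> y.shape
(5,)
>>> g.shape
(5, 5, 37)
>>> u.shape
(37, 5, 37)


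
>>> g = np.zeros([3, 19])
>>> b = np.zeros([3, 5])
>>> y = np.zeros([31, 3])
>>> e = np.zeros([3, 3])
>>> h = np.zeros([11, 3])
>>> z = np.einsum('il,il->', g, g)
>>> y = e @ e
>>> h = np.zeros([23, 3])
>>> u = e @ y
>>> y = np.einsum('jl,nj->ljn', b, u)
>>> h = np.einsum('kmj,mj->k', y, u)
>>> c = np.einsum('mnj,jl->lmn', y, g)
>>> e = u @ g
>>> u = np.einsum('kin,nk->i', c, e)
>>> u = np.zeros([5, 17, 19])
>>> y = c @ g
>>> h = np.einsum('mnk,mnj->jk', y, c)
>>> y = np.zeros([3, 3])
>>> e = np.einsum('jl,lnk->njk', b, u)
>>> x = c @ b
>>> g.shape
(3, 19)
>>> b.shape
(3, 5)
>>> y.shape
(3, 3)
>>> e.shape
(17, 3, 19)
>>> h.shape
(3, 19)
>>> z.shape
()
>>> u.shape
(5, 17, 19)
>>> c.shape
(19, 5, 3)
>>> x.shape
(19, 5, 5)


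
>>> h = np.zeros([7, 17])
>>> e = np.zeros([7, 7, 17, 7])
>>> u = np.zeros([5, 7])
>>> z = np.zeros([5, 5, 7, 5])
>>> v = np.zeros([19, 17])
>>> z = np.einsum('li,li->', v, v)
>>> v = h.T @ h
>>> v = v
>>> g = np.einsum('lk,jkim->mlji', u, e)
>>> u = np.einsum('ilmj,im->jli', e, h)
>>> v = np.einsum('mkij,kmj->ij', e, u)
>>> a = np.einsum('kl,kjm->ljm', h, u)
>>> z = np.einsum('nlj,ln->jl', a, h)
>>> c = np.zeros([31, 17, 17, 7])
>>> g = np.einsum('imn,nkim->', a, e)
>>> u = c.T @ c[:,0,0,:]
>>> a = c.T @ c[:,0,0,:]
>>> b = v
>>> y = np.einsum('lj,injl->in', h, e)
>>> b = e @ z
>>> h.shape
(7, 17)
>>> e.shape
(7, 7, 17, 7)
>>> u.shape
(7, 17, 17, 7)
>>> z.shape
(7, 7)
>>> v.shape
(17, 7)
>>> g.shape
()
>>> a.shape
(7, 17, 17, 7)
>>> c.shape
(31, 17, 17, 7)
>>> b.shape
(7, 7, 17, 7)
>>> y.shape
(7, 7)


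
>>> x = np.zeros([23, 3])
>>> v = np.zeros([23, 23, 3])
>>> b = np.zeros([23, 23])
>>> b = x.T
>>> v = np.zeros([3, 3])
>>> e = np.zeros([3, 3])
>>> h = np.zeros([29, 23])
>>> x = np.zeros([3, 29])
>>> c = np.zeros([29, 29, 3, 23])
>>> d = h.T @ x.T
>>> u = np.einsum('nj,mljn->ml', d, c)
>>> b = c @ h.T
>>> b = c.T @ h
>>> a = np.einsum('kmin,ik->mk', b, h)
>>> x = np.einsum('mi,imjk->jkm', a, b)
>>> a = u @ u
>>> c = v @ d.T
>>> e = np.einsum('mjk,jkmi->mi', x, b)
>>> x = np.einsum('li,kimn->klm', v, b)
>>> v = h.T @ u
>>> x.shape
(23, 3, 29)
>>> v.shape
(23, 29)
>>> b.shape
(23, 3, 29, 23)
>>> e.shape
(29, 23)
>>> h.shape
(29, 23)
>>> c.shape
(3, 23)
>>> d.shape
(23, 3)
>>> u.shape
(29, 29)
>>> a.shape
(29, 29)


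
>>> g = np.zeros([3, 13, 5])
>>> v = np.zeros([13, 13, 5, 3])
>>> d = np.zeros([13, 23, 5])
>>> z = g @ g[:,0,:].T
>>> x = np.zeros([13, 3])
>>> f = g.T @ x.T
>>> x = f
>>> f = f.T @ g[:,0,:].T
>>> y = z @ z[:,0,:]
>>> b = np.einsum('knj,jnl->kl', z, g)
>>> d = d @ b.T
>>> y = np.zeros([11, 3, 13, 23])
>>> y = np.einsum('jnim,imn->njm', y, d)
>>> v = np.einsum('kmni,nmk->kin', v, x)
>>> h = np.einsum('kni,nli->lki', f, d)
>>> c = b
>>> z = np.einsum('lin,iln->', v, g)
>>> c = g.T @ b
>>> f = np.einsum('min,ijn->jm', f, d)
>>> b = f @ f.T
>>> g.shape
(3, 13, 5)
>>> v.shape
(13, 3, 5)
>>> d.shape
(13, 23, 3)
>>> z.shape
()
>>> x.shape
(5, 13, 13)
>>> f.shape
(23, 13)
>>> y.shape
(3, 11, 23)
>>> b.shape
(23, 23)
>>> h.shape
(23, 13, 3)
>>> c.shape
(5, 13, 5)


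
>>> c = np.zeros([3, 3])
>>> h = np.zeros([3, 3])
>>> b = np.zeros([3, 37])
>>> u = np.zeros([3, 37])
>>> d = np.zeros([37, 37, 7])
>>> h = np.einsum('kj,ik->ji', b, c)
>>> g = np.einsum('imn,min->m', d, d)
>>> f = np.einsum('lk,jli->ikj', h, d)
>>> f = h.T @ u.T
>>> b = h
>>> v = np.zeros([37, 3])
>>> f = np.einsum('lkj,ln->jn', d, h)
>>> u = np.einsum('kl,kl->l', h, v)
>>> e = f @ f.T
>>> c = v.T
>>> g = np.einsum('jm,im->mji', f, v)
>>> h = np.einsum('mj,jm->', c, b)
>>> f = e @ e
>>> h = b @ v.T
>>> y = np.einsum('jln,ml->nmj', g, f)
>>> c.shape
(3, 37)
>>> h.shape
(37, 37)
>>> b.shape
(37, 3)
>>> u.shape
(3,)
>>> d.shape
(37, 37, 7)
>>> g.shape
(3, 7, 37)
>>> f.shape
(7, 7)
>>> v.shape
(37, 3)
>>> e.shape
(7, 7)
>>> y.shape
(37, 7, 3)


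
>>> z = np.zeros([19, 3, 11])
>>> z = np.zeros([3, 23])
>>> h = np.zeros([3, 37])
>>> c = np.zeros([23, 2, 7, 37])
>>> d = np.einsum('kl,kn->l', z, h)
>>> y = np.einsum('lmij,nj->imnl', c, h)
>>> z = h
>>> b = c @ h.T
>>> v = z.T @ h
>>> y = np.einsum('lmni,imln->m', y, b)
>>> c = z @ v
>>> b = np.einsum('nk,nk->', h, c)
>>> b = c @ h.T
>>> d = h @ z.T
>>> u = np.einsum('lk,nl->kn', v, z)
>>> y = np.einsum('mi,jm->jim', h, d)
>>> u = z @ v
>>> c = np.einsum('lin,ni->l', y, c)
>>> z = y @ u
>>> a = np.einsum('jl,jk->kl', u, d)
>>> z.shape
(3, 37, 37)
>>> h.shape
(3, 37)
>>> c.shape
(3,)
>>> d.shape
(3, 3)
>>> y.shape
(3, 37, 3)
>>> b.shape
(3, 3)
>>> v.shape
(37, 37)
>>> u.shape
(3, 37)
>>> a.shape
(3, 37)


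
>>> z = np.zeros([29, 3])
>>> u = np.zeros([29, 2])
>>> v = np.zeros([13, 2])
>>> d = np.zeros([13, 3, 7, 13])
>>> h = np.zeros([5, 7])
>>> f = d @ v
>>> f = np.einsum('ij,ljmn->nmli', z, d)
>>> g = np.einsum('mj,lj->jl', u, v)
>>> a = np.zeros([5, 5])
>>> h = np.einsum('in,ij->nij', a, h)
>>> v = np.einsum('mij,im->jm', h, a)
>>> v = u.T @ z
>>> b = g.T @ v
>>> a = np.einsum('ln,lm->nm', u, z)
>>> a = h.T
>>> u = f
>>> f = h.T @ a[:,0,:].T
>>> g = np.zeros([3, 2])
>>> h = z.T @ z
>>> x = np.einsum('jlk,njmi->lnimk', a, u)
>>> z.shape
(29, 3)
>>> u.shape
(13, 7, 13, 29)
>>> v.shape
(2, 3)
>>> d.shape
(13, 3, 7, 13)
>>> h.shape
(3, 3)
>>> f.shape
(7, 5, 7)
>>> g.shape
(3, 2)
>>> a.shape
(7, 5, 5)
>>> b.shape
(13, 3)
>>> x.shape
(5, 13, 29, 13, 5)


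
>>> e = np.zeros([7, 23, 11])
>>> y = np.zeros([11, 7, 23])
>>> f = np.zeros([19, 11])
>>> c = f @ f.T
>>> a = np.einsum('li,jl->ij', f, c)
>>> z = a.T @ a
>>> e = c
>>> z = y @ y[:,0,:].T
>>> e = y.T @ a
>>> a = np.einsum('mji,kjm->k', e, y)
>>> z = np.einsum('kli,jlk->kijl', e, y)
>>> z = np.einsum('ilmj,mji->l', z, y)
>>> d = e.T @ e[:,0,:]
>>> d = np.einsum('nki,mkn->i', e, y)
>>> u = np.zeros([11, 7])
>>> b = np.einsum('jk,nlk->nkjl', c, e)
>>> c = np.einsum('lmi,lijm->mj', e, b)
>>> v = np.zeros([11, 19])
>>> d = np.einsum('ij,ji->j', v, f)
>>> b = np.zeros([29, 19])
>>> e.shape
(23, 7, 19)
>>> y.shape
(11, 7, 23)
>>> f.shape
(19, 11)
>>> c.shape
(7, 19)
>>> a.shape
(11,)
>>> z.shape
(19,)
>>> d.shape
(19,)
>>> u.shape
(11, 7)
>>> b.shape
(29, 19)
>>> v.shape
(11, 19)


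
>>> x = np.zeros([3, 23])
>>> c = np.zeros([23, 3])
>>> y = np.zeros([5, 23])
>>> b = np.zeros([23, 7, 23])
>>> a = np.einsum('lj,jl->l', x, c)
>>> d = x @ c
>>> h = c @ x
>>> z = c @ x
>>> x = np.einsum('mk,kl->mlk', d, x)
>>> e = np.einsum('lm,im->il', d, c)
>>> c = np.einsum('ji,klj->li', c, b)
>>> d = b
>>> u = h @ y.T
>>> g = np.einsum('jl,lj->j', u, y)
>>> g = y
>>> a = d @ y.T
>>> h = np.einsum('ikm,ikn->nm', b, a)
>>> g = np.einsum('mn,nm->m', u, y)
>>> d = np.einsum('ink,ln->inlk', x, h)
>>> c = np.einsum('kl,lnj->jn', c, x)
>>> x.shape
(3, 23, 3)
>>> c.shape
(3, 23)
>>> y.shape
(5, 23)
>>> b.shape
(23, 7, 23)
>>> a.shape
(23, 7, 5)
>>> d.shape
(3, 23, 5, 3)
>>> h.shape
(5, 23)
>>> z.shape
(23, 23)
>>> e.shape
(23, 3)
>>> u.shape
(23, 5)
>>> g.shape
(23,)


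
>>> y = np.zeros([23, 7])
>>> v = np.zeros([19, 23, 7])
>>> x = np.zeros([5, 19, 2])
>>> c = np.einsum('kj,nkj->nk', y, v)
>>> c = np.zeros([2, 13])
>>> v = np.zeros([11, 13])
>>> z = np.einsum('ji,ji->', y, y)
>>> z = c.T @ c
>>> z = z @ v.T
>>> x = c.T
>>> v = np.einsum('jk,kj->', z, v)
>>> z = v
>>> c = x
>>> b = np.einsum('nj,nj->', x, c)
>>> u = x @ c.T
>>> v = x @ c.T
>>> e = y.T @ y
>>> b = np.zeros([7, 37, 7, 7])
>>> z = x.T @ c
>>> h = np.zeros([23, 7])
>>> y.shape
(23, 7)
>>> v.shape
(13, 13)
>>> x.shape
(13, 2)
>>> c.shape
(13, 2)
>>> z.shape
(2, 2)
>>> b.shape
(7, 37, 7, 7)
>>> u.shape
(13, 13)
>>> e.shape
(7, 7)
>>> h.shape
(23, 7)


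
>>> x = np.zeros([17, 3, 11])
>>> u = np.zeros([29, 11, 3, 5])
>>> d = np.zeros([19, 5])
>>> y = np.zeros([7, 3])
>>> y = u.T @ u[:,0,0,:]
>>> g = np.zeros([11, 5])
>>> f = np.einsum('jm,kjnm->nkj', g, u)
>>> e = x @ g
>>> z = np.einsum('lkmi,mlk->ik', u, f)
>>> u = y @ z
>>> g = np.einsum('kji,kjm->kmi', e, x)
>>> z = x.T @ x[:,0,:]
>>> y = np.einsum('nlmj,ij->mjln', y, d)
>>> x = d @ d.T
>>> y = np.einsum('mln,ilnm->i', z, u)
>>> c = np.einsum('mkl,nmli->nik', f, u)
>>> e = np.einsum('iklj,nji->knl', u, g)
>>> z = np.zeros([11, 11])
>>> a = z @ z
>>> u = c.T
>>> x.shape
(19, 19)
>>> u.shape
(29, 11, 5)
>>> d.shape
(19, 5)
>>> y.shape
(5,)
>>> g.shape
(17, 11, 5)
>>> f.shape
(3, 29, 11)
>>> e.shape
(3, 17, 11)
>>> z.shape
(11, 11)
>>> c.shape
(5, 11, 29)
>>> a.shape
(11, 11)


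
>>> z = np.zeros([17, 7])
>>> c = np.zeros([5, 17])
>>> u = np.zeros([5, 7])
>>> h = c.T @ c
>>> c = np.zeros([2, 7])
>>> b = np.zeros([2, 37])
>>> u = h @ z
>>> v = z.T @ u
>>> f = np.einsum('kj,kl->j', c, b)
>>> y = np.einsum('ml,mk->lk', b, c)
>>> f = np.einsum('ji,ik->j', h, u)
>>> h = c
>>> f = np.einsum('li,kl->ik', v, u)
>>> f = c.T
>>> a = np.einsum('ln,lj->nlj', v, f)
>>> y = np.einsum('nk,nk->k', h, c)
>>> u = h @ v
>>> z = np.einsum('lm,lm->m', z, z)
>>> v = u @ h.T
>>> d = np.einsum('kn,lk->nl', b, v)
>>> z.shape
(7,)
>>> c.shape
(2, 7)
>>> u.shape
(2, 7)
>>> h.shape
(2, 7)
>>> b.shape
(2, 37)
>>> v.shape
(2, 2)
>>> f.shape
(7, 2)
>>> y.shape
(7,)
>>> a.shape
(7, 7, 2)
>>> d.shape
(37, 2)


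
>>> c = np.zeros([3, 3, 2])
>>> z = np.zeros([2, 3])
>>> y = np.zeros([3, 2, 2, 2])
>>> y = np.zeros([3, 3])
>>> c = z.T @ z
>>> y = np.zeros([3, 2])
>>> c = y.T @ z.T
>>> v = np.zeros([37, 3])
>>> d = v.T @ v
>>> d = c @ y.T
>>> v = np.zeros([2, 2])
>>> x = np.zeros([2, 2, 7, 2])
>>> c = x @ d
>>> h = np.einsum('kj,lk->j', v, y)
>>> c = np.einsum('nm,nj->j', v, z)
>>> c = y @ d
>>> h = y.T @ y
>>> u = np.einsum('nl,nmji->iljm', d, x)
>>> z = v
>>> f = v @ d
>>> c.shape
(3, 3)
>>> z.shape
(2, 2)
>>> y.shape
(3, 2)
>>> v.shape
(2, 2)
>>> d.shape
(2, 3)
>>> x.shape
(2, 2, 7, 2)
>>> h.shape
(2, 2)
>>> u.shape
(2, 3, 7, 2)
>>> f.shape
(2, 3)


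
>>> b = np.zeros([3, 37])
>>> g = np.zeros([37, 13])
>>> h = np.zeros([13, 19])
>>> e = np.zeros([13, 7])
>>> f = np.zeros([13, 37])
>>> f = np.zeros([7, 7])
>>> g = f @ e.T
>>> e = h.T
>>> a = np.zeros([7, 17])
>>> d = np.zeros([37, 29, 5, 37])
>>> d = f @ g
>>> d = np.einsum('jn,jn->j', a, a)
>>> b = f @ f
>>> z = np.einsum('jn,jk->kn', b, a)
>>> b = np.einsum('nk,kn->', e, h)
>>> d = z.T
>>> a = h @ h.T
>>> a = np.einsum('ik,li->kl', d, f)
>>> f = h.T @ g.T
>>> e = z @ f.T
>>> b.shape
()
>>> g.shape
(7, 13)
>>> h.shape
(13, 19)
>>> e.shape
(17, 19)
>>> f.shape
(19, 7)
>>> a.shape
(17, 7)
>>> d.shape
(7, 17)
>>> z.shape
(17, 7)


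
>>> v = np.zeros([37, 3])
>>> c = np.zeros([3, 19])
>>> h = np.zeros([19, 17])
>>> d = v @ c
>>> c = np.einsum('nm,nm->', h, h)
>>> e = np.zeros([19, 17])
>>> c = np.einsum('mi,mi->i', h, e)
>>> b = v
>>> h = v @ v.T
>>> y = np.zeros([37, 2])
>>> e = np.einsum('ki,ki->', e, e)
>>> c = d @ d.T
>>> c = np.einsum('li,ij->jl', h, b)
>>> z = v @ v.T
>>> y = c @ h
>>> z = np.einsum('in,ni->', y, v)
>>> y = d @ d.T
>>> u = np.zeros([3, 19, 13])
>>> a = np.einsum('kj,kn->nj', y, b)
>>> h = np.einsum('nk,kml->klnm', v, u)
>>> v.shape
(37, 3)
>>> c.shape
(3, 37)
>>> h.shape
(3, 13, 37, 19)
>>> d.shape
(37, 19)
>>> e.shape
()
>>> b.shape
(37, 3)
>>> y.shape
(37, 37)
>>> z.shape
()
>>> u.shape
(3, 19, 13)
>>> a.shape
(3, 37)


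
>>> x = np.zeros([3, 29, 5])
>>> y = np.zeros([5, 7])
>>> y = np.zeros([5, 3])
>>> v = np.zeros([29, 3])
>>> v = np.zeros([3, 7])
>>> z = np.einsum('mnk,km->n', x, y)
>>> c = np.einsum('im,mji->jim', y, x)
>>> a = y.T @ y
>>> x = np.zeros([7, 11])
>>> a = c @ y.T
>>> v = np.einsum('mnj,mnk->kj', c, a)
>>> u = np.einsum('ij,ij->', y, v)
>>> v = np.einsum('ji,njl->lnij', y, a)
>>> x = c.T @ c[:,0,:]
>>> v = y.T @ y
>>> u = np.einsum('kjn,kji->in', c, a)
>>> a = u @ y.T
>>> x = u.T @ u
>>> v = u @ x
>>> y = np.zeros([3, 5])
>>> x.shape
(3, 3)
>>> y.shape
(3, 5)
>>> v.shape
(5, 3)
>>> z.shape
(29,)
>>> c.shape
(29, 5, 3)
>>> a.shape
(5, 5)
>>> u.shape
(5, 3)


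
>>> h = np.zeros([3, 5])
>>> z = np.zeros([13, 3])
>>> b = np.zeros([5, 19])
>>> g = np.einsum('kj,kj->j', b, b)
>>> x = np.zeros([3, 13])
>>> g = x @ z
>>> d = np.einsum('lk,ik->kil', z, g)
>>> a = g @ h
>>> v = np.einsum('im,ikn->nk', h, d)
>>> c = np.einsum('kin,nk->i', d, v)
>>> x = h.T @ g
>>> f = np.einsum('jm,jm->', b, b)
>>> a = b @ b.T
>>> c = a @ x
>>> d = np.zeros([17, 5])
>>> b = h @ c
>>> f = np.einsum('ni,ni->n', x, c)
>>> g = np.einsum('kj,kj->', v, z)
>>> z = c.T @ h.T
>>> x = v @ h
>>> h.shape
(3, 5)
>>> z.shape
(3, 3)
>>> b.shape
(3, 3)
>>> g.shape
()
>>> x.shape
(13, 5)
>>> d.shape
(17, 5)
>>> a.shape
(5, 5)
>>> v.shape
(13, 3)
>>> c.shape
(5, 3)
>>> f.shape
(5,)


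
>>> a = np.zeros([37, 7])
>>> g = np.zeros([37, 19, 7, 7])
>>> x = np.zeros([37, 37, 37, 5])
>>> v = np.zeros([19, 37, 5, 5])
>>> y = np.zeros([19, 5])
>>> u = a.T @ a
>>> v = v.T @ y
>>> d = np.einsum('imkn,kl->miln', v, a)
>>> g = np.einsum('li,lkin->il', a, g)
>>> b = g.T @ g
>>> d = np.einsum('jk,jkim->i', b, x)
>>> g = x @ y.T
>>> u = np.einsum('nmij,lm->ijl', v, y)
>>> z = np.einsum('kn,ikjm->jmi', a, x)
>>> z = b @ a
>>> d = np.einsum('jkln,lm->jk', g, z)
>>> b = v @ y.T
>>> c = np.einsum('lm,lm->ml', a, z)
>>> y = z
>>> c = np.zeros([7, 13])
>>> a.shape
(37, 7)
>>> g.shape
(37, 37, 37, 19)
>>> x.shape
(37, 37, 37, 5)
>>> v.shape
(5, 5, 37, 5)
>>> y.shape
(37, 7)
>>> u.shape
(37, 5, 19)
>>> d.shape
(37, 37)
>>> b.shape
(5, 5, 37, 19)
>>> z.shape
(37, 7)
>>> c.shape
(7, 13)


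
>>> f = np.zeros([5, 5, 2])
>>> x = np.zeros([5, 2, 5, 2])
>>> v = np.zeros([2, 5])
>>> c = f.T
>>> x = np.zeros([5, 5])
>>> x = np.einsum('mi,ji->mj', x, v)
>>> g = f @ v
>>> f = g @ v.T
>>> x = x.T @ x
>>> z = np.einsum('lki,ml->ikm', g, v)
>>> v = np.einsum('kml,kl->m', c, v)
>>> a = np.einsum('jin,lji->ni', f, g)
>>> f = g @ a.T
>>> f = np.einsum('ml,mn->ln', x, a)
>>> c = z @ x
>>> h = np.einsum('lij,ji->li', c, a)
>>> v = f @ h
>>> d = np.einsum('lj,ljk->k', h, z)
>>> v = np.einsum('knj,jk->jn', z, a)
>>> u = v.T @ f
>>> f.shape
(2, 5)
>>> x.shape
(2, 2)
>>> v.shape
(2, 5)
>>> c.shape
(5, 5, 2)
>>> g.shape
(5, 5, 5)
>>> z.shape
(5, 5, 2)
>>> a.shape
(2, 5)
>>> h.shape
(5, 5)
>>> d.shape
(2,)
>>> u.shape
(5, 5)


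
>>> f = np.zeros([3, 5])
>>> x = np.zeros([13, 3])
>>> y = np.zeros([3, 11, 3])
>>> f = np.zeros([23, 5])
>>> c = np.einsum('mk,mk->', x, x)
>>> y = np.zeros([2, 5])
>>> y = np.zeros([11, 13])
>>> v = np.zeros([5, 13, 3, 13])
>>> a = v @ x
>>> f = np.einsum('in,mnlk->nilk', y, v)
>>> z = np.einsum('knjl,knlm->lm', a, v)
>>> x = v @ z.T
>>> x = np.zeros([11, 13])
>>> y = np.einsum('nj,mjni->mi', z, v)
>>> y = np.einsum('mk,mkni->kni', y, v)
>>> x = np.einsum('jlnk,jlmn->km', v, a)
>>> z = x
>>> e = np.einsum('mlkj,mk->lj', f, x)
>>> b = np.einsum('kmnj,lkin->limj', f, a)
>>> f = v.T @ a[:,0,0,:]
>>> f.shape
(13, 3, 13, 3)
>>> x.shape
(13, 3)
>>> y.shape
(13, 3, 13)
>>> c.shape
()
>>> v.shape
(5, 13, 3, 13)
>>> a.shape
(5, 13, 3, 3)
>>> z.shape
(13, 3)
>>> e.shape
(11, 13)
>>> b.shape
(5, 3, 11, 13)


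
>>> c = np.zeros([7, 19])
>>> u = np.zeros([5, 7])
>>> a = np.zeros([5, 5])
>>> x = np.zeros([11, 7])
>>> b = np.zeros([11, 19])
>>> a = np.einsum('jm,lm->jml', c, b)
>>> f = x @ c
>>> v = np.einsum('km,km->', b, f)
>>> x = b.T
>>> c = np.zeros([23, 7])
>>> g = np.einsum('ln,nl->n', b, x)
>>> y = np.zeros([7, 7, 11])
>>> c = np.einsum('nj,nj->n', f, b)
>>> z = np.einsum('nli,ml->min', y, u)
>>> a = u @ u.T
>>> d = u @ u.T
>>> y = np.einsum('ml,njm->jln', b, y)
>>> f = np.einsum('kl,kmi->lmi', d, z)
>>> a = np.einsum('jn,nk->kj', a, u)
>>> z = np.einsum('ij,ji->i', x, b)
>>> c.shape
(11,)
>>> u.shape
(5, 7)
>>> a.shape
(7, 5)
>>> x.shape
(19, 11)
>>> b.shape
(11, 19)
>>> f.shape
(5, 11, 7)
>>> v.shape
()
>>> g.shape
(19,)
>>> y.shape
(7, 19, 7)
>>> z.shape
(19,)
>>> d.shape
(5, 5)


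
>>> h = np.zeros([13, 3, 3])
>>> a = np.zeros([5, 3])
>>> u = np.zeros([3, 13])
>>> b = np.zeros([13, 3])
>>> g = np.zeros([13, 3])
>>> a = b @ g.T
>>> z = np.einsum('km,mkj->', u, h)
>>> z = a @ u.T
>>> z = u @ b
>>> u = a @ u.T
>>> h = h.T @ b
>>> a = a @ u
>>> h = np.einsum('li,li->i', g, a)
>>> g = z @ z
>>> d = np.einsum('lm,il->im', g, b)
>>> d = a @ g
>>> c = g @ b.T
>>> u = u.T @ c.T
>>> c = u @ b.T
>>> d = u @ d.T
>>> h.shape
(3,)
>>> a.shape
(13, 3)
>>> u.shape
(3, 3)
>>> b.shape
(13, 3)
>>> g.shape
(3, 3)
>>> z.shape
(3, 3)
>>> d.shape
(3, 13)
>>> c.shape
(3, 13)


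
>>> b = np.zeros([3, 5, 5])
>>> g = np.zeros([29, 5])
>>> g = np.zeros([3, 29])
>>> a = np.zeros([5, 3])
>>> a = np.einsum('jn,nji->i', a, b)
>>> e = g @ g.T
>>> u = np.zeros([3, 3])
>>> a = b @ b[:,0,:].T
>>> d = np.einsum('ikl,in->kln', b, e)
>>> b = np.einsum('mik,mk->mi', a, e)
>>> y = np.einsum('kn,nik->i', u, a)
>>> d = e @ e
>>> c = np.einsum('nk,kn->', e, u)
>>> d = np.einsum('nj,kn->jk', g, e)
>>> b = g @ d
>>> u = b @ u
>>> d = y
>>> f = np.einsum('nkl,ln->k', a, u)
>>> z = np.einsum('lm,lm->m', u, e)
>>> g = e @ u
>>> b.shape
(3, 3)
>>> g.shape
(3, 3)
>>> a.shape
(3, 5, 3)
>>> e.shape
(3, 3)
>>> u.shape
(3, 3)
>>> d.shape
(5,)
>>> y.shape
(5,)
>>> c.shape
()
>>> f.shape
(5,)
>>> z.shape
(3,)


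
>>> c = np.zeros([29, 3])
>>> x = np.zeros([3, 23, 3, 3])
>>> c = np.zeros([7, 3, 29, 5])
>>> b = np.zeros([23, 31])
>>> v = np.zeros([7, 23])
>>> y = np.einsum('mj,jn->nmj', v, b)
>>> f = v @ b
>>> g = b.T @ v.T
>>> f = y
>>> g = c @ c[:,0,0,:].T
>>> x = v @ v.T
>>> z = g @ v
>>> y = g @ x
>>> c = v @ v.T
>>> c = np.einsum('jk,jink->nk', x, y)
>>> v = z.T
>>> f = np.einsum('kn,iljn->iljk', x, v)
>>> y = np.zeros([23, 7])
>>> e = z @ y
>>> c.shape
(29, 7)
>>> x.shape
(7, 7)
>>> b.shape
(23, 31)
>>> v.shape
(23, 29, 3, 7)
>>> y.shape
(23, 7)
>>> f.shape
(23, 29, 3, 7)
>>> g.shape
(7, 3, 29, 7)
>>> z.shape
(7, 3, 29, 23)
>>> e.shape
(7, 3, 29, 7)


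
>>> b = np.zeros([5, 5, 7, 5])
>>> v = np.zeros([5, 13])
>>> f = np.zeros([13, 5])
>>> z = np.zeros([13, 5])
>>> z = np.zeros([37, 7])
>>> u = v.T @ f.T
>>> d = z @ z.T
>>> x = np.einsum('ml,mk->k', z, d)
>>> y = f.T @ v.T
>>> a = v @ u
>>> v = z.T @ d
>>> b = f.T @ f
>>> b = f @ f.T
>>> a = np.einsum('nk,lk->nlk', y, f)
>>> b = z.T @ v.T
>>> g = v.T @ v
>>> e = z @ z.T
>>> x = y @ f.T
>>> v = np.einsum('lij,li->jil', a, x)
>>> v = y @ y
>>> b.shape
(7, 7)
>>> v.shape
(5, 5)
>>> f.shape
(13, 5)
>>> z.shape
(37, 7)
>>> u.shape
(13, 13)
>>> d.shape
(37, 37)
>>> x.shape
(5, 13)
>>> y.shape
(5, 5)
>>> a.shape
(5, 13, 5)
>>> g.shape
(37, 37)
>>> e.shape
(37, 37)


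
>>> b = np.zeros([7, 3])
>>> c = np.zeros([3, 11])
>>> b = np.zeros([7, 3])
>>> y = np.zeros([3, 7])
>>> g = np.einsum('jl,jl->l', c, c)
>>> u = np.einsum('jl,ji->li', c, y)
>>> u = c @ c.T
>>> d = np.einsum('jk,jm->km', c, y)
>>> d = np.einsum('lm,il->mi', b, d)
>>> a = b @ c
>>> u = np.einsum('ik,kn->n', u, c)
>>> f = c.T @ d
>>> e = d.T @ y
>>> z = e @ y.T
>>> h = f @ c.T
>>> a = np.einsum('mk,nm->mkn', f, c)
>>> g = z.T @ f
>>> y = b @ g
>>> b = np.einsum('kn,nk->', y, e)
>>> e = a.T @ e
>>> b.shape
()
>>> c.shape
(3, 11)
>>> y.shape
(7, 11)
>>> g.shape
(3, 11)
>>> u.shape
(11,)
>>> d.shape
(3, 11)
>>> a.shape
(11, 11, 3)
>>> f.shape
(11, 11)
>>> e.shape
(3, 11, 7)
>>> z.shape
(11, 3)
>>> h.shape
(11, 3)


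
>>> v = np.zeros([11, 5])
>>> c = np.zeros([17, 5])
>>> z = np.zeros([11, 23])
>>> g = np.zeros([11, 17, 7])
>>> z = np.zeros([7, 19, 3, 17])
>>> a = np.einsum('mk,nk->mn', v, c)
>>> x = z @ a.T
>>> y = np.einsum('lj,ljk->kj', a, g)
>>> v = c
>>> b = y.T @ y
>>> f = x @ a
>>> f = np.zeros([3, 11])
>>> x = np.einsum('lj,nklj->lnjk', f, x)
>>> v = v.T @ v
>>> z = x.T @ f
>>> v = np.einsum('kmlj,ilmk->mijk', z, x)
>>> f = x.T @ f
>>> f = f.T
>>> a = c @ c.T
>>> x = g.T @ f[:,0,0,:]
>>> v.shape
(11, 3, 11, 19)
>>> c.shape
(17, 5)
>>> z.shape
(19, 11, 7, 11)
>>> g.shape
(11, 17, 7)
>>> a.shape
(17, 17)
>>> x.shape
(7, 17, 19)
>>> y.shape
(7, 17)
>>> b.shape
(17, 17)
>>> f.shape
(11, 7, 11, 19)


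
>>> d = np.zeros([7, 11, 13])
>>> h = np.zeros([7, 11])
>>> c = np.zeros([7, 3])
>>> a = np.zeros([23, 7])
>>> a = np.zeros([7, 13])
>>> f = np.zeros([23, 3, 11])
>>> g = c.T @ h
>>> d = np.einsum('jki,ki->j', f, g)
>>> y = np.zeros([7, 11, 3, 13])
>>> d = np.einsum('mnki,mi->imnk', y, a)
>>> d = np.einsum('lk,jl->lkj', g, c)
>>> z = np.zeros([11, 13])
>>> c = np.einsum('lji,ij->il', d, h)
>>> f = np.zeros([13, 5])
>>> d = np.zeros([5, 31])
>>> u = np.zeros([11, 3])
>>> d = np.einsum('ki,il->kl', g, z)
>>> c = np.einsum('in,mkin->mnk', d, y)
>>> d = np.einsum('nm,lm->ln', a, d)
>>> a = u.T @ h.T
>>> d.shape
(3, 7)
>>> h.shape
(7, 11)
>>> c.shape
(7, 13, 11)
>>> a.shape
(3, 7)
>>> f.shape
(13, 5)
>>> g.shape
(3, 11)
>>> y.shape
(7, 11, 3, 13)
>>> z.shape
(11, 13)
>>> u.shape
(11, 3)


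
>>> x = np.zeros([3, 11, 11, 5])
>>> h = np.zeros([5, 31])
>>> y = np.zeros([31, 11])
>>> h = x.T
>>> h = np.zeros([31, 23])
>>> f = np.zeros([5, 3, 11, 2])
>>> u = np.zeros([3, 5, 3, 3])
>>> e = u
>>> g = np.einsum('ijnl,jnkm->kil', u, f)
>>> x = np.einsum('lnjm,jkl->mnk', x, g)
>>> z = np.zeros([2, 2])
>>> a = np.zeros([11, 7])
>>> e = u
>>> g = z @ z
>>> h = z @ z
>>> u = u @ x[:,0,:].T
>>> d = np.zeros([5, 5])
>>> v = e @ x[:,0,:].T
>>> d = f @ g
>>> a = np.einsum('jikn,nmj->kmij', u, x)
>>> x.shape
(5, 11, 3)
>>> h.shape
(2, 2)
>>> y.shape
(31, 11)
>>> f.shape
(5, 3, 11, 2)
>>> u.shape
(3, 5, 3, 5)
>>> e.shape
(3, 5, 3, 3)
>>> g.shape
(2, 2)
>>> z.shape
(2, 2)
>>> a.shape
(3, 11, 5, 3)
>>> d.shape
(5, 3, 11, 2)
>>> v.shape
(3, 5, 3, 5)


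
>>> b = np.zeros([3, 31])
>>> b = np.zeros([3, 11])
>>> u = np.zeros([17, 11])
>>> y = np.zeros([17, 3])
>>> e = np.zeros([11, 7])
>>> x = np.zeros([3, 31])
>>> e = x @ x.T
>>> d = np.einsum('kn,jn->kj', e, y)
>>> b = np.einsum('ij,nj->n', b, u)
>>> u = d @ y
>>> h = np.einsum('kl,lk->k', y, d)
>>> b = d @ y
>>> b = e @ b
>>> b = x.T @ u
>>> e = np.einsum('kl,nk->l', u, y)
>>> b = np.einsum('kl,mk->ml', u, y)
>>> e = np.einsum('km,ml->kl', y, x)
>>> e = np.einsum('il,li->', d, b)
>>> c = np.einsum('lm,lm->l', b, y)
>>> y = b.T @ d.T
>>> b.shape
(17, 3)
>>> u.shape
(3, 3)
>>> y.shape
(3, 3)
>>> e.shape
()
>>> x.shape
(3, 31)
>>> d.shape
(3, 17)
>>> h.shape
(17,)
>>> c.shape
(17,)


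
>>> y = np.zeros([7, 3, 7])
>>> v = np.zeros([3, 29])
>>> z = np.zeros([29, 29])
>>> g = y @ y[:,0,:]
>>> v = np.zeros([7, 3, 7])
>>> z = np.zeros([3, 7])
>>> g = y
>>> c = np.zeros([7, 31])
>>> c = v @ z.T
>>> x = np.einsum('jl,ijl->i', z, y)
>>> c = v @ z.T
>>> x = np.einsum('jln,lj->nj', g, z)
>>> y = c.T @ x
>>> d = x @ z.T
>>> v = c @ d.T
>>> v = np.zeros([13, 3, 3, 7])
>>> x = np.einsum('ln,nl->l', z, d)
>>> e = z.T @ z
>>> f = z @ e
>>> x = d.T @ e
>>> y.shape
(3, 3, 7)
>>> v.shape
(13, 3, 3, 7)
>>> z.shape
(3, 7)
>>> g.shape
(7, 3, 7)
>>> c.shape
(7, 3, 3)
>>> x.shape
(3, 7)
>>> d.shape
(7, 3)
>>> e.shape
(7, 7)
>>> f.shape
(3, 7)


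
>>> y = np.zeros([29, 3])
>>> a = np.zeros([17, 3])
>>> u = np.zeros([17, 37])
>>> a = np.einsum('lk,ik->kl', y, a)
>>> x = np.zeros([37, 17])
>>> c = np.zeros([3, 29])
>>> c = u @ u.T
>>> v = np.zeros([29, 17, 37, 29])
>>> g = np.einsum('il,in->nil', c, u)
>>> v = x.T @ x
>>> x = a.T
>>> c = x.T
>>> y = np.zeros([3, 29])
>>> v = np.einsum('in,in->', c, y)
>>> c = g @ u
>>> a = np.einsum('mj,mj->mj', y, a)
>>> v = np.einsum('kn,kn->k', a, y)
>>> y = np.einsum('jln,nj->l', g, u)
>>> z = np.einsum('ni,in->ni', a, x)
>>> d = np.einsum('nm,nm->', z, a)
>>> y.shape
(17,)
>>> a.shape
(3, 29)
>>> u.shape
(17, 37)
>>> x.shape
(29, 3)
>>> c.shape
(37, 17, 37)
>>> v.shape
(3,)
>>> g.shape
(37, 17, 17)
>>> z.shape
(3, 29)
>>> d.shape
()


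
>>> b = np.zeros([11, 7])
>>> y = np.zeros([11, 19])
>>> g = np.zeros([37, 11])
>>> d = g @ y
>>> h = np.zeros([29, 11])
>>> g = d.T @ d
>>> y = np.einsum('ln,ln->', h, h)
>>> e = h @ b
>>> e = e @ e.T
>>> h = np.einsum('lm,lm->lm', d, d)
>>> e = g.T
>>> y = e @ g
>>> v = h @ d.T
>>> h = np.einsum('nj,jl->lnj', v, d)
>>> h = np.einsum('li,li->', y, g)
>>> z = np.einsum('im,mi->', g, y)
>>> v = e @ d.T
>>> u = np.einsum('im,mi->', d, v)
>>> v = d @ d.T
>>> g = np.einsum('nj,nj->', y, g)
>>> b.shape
(11, 7)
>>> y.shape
(19, 19)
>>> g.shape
()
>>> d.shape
(37, 19)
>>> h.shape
()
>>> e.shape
(19, 19)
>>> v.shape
(37, 37)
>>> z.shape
()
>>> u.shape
()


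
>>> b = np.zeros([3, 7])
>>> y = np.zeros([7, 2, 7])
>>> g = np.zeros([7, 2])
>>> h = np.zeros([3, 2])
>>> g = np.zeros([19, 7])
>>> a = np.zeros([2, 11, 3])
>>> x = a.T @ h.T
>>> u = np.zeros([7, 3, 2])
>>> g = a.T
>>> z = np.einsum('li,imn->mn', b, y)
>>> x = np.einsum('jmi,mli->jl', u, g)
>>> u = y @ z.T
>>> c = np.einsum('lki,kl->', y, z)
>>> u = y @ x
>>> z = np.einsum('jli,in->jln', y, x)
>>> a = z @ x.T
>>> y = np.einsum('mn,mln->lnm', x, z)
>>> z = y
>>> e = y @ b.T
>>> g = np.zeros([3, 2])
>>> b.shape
(3, 7)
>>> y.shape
(2, 11, 7)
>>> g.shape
(3, 2)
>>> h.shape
(3, 2)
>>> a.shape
(7, 2, 7)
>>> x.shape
(7, 11)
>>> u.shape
(7, 2, 11)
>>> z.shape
(2, 11, 7)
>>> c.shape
()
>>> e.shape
(2, 11, 3)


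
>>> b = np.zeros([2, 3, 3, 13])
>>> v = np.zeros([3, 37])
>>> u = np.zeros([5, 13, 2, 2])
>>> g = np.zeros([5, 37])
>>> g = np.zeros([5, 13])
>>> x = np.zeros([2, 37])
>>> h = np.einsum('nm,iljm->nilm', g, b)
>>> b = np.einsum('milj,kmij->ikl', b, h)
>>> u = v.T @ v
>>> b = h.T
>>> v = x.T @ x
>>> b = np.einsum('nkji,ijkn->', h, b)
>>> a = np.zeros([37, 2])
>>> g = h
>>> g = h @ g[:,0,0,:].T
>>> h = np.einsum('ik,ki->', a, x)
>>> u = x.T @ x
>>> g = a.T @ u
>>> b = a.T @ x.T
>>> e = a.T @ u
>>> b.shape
(2, 2)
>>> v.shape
(37, 37)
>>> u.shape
(37, 37)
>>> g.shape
(2, 37)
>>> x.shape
(2, 37)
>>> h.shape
()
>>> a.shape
(37, 2)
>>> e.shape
(2, 37)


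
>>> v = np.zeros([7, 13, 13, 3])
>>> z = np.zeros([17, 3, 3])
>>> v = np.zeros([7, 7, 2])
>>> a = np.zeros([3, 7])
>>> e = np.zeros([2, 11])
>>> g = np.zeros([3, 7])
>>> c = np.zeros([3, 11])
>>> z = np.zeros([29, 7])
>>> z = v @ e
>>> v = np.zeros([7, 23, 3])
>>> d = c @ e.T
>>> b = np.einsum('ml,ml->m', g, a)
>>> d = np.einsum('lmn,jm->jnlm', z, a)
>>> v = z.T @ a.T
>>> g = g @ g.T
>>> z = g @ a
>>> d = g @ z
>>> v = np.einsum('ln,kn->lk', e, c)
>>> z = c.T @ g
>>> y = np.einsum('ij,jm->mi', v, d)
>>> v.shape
(2, 3)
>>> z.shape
(11, 3)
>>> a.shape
(3, 7)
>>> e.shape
(2, 11)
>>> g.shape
(3, 3)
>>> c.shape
(3, 11)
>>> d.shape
(3, 7)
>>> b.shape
(3,)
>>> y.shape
(7, 2)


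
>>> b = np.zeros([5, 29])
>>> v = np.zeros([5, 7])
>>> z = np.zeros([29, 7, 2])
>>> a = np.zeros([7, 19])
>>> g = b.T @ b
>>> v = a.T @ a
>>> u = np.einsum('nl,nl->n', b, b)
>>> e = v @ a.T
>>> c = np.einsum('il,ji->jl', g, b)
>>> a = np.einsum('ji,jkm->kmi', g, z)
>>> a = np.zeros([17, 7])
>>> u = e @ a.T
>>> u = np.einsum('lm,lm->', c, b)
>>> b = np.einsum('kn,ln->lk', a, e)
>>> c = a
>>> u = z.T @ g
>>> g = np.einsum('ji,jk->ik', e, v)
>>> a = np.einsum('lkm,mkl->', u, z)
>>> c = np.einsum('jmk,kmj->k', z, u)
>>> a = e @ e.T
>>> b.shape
(19, 17)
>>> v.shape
(19, 19)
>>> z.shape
(29, 7, 2)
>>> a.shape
(19, 19)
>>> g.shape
(7, 19)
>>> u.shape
(2, 7, 29)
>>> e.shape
(19, 7)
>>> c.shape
(2,)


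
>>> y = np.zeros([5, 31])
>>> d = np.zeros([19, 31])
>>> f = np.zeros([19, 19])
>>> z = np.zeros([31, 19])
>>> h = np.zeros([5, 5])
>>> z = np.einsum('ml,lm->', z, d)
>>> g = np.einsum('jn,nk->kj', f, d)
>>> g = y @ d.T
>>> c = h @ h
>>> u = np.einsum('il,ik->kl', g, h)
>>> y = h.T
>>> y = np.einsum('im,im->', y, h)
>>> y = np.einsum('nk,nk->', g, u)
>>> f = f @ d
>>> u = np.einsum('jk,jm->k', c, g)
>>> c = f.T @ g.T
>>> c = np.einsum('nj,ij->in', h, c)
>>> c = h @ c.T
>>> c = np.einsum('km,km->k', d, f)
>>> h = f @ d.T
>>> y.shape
()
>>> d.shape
(19, 31)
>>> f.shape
(19, 31)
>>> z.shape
()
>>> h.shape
(19, 19)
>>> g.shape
(5, 19)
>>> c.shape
(19,)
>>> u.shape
(5,)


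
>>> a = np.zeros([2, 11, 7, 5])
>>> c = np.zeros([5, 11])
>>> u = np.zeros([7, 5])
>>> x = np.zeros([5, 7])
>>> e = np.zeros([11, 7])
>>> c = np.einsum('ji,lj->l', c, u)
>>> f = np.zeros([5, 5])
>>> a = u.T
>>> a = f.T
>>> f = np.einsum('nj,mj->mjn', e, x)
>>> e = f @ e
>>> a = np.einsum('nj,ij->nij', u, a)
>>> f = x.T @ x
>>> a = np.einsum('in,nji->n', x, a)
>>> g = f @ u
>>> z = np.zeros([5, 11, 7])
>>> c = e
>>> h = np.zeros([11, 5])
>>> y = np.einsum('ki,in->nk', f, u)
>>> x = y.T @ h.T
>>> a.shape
(7,)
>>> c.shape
(5, 7, 7)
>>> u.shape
(7, 5)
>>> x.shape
(7, 11)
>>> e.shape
(5, 7, 7)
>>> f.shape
(7, 7)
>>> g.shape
(7, 5)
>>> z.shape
(5, 11, 7)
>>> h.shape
(11, 5)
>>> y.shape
(5, 7)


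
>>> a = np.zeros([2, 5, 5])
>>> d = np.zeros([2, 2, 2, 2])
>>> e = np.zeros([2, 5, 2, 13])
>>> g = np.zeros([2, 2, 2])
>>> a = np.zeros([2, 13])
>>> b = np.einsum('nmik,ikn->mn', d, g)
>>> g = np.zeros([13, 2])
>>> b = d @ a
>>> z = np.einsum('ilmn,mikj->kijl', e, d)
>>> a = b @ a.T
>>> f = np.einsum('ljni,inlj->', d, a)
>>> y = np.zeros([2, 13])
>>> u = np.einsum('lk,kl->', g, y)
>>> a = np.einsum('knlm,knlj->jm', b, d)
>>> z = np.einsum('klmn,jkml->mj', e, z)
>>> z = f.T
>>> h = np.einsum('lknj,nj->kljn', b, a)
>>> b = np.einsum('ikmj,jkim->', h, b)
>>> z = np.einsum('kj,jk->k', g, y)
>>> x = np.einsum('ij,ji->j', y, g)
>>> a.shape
(2, 13)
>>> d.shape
(2, 2, 2, 2)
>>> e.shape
(2, 5, 2, 13)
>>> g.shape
(13, 2)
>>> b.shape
()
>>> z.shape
(13,)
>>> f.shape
()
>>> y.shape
(2, 13)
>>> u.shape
()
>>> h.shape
(2, 2, 13, 2)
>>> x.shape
(13,)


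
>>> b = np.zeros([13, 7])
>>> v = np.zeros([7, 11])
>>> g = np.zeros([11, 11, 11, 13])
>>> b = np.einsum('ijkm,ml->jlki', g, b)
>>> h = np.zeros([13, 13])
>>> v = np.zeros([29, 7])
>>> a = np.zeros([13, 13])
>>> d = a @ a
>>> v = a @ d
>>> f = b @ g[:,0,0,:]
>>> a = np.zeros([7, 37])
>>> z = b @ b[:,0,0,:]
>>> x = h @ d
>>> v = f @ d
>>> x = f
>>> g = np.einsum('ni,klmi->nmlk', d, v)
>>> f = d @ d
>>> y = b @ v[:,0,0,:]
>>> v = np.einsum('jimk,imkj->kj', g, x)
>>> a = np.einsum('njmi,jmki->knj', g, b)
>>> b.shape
(11, 7, 11, 11)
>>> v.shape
(11, 13)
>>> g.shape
(13, 11, 7, 11)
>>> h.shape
(13, 13)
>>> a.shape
(11, 13, 11)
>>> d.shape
(13, 13)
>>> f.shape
(13, 13)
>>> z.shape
(11, 7, 11, 11)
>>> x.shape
(11, 7, 11, 13)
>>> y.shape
(11, 7, 11, 13)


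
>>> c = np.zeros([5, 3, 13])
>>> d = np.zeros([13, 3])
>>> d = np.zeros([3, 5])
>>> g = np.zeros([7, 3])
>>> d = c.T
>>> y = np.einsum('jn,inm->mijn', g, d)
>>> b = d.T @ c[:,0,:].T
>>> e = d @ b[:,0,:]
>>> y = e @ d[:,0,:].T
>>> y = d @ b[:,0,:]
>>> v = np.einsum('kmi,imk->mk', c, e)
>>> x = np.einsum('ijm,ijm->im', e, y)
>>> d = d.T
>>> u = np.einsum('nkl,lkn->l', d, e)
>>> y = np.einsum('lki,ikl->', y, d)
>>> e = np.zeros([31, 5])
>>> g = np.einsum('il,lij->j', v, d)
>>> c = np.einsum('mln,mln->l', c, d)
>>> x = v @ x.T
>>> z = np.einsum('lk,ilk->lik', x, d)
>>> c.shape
(3,)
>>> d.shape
(5, 3, 13)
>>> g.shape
(13,)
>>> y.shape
()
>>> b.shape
(5, 3, 5)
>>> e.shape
(31, 5)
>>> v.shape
(3, 5)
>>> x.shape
(3, 13)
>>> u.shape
(13,)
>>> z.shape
(3, 5, 13)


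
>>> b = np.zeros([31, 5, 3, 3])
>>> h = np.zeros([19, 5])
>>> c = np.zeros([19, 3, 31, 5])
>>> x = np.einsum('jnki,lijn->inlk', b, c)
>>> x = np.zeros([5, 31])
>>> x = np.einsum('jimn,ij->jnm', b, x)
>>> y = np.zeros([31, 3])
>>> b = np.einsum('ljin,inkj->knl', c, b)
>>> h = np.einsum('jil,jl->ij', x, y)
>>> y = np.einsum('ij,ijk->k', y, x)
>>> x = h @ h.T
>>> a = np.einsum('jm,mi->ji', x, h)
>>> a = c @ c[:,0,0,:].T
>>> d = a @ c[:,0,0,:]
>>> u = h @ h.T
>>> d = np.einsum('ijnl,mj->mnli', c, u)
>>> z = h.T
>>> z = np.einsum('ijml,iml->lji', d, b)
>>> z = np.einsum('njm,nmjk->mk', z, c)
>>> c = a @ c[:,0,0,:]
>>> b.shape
(3, 5, 19)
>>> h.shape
(3, 31)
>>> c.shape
(19, 3, 31, 5)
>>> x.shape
(3, 3)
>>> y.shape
(3,)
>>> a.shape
(19, 3, 31, 19)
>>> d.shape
(3, 31, 5, 19)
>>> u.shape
(3, 3)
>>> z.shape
(3, 5)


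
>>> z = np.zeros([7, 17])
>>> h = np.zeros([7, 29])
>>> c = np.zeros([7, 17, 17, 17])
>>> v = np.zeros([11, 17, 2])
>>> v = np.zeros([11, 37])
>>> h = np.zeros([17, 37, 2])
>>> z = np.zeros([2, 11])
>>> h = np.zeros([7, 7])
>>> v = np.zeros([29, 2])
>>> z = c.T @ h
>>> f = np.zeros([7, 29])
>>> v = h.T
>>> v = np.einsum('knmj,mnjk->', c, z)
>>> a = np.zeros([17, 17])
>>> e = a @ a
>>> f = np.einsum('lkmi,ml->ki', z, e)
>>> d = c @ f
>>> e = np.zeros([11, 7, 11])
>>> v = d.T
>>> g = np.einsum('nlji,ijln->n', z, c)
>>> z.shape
(17, 17, 17, 7)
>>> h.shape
(7, 7)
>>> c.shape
(7, 17, 17, 17)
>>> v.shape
(7, 17, 17, 7)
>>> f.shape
(17, 7)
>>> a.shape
(17, 17)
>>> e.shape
(11, 7, 11)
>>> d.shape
(7, 17, 17, 7)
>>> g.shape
(17,)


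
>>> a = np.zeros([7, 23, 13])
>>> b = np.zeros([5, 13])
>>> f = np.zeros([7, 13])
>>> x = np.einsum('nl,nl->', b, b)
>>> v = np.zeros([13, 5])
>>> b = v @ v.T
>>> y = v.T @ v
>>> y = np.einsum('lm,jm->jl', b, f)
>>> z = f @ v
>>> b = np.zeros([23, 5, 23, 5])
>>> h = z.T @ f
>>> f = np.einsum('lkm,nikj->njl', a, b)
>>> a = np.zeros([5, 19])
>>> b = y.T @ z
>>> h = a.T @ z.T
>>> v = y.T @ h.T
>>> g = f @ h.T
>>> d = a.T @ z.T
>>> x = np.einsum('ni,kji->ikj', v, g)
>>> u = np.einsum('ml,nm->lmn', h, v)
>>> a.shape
(5, 19)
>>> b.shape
(13, 5)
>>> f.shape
(23, 5, 7)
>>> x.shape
(19, 23, 5)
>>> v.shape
(13, 19)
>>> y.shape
(7, 13)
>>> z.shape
(7, 5)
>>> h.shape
(19, 7)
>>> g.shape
(23, 5, 19)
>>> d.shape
(19, 7)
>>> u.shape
(7, 19, 13)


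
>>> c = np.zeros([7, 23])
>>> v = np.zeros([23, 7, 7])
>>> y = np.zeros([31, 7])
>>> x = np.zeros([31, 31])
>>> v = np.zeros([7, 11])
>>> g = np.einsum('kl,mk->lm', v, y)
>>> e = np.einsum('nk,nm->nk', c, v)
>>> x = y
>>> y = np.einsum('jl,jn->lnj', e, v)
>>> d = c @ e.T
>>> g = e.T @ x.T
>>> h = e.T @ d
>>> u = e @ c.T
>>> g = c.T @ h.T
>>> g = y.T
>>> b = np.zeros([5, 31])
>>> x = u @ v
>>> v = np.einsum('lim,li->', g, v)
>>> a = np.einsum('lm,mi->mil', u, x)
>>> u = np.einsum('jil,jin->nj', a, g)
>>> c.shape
(7, 23)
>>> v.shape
()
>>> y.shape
(23, 11, 7)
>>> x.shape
(7, 11)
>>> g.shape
(7, 11, 23)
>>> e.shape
(7, 23)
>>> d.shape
(7, 7)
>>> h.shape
(23, 7)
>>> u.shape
(23, 7)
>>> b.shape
(5, 31)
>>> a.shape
(7, 11, 7)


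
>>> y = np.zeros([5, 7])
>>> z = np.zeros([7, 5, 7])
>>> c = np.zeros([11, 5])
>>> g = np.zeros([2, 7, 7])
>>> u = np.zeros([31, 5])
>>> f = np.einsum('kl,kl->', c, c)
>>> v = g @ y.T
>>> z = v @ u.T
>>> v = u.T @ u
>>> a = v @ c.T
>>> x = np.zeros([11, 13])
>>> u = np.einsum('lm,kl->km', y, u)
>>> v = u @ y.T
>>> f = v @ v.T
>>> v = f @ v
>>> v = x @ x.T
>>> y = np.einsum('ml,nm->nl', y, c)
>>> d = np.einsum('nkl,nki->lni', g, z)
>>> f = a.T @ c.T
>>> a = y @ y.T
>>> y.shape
(11, 7)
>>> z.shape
(2, 7, 31)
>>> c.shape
(11, 5)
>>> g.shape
(2, 7, 7)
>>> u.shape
(31, 7)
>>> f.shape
(11, 11)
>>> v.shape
(11, 11)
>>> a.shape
(11, 11)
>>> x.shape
(11, 13)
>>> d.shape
(7, 2, 31)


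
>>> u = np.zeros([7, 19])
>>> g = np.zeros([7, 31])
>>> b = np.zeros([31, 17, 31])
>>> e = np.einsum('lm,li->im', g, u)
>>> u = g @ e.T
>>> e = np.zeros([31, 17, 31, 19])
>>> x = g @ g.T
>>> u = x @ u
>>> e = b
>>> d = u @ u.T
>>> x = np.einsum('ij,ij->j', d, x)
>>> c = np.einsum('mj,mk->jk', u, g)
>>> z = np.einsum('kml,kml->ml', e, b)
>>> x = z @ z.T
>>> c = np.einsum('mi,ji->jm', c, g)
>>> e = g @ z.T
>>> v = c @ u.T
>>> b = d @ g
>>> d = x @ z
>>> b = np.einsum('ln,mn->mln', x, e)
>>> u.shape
(7, 19)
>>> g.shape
(7, 31)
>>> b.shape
(7, 17, 17)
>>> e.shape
(7, 17)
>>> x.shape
(17, 17)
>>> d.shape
(17, 31)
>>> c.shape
(7, 19)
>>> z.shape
(17, 31)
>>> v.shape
(7, 7)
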